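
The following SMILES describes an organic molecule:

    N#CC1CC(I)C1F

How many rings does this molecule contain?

In SMILES, each pair of matching ring-closure digits denotes one ring-closing bond; the number of such bonds equals the number of independent rings.
Ring-closure bonds here: 1.

1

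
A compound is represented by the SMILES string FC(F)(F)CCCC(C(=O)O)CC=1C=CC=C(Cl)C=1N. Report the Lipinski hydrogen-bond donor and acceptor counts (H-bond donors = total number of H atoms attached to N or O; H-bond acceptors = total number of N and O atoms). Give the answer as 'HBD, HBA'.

3, 3

Donors: find every N or O and count the H atoms it carries.
  atom 10 (O): bond orders sum to 2 → 0 H
  atom 11 (O): bond orders sum to 1 → 1 H
  atom 20 (N): bond orders sum to 1 → 2 H
Lipinski HBD = 3.
Acceptors: N atoms = 1, O atoms = 2 → HBA = 3.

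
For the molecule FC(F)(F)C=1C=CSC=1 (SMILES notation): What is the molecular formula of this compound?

C5H3F3S

Walk through each heavy atom and fill implicit hydrogens from standard valence (C 4, N 3, O 2, S 2, halogen 1):
  atom 1: F (halogen, monovalent) → 0 H
  atom 2: C, bond orders sum to 4 (valence 4) → 0 H
  atom 3: F (halogen, monovalent) → 0 H
  atom 4: F (halogen, monovalent) → 0 H
  atom 5: C, bond orders sum to 4 (valence 4) → 0 H
  atom 6: C, bond orders sum to 3 (valence 4) → 1 H
  atom 7: C, bond orders sum to 3 (valence 4) → 1 H
  atom 8: S, bond orders sum to 2 (valence 2) → 0 H
  atom 9: C, bond orders sum to 3 (valence 4) → 1 H
Totals → C:5, H:3, F:3, S:1.
In Hill order: C5H3F3S.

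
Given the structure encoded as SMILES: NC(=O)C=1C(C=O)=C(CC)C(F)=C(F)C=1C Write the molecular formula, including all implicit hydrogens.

Walk through each heavy atom and fill implicit hydrogens from standard valence (C 4, N 3, O 2, S 2, halogen 1):
  atom 1: N, bond orders sum to 1 (valence 3) → 2 H
  atom 2: C, bond orders sum to 4 (valence 4) → 0 H
  atom 3: O, bond orders sum to 2 (valence 2) → 0 H
  atom 4: C, bond orders sum to 4 (valence 4) → 0 H
  atom 5: C, bond orders sum to 4 (valence 4) → 0 H
  atom 6: C, bond orders sum to 3 (valence 4) → 1 H
  atom 7: O, bond orders sum to 2 (valence 2) → 0 H
  atom 8: C, bond orders sum to 4 (valence 4) → 0 H
  atom 9: C, bond orders sum to 2 (valence 4) → 2 H
  atom 10: C, bond orders sum to 1 (valence 4) → 3 H
  atom 11: C, bond orders sum to 4 (valence 4) → 0 H
  atom 12: F (halogen, monovalent) → 0 H
  atom 13: C, bond orders sum to 4 (valence 4) → 0 H
  atom 14: F (halogen, monovalent) → 0 H
  atom 15: C, bond orders sum to 4 (valence 4) → 0 H
  atom 16: C, bond orders sum to 1 (valence 4) → 3 H
Totals → C:11, H:11, F:2, N:1, O:2.
In Hill order: C11H11F2NO2.

C11H11F2NO2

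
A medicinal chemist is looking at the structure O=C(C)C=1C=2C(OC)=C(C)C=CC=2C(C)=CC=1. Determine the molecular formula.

C15H16O2

Walk through each heavy atom and fill implicit hydrogens from standard valence (C 4, N 3, O 2, S 2, halogen 1):
  atom 1: O, bond orders sum to 2 (valence 2) → 0 H
  atom 2: C, bond orders sum to 4 (valence 4) → 0 H
  atom 3: C, bond orders sum to 1 (valence 4) → 3 H
  atom 4: C, bond orders sum to 4 (valence 4) → 0 H
  atom 5: C, bond orders sum to 4 (valence 4) → 0 H
  atom 6: C, bond orders sum to 4 (valence 4) → 0 H
  atom 7: O, bond orders sum to 2 (valence 2) → 0 H
  atom 8: C, bond orders sum to 1 (valence 4) → 3 H
  atom 9: C, bond orders sum to 4 (valence 4) → 0 H
  atom 10: C, bond orders sum to 1 (valence 4) → 3 H
  atom 11: C, bond orders sum to 3 (valence 4) → 1 H
  atom 12: C, bond orders sum to 3 (valence 4) → 1 H
  atom 13: C, bond orders sum to 4 (valence 4) → 0 H
  atom 14: C, bond orders sum to 4 (valence 4) → 0 H
  atom 15: C, bond orders sum to 1 (valence 4) → 3 H
  atom 16: C, bond orders sum to 3 (valence 4) → 1 H
  atom 17: C, bond orders sum to 3 (valence 4) → 1 H
Totals → C:15, H:16, O:2.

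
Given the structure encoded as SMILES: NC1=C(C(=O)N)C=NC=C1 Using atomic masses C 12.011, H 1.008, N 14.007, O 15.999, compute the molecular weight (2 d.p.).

First, the molecular formula is C6H7N3O (counting implicit H from valence).
  C: 6 × 12.011 = 72.066
  H: 7 × 1.008 = 7.056
  N: 3 × 14.007 = 42.021
  O: 1 × 15.999 = 15.999
Sum: 6×12.011 + 7×1.008 + 3×14.007 + 1×15.999 = 137.142 → 137.14 g/mol.

137.14 g/mol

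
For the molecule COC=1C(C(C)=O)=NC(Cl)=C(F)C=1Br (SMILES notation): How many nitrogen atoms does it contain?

1

Scan the SMILES for N atoms (remember two-letter symbols like Cl and Br are single atoms).
Nitrogen count: 1.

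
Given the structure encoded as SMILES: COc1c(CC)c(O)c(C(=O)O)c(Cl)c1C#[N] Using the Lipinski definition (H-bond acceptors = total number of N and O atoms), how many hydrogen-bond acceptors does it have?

N atoms: 1; O atoms: 4.
Lipinski HBA = 1 + 4 = 5.

5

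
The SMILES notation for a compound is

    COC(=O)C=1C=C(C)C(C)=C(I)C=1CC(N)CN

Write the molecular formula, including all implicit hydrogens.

Walk through each heavy atom and fill implicit hydrogens from standard valence (C 4, N 3, O 2, S 2, halogen 1):
  atom 1: C, bond orders sum to 1 (valence 4) → 3 H
  atom 2: O, bond orders sum to 2 (valence 2) → 0 H
  atom 3: C, bond orders sum to 4 (valence 4) → 0 H
  atom 4: O, bond orders sum to 2 (valence 2) → 0 H
  atom 5: C, bond orders sum to 4 (valence 4) → 0 H
  atom 6: C, bond orders sum to 3 (valence 4) → 1 H
  atom 7: C, bond orders sum to 4 (valence 4) → 0 H
  atom 8: C, bond orders sum to 1 (valence 4) → 3 H
  atom 9: C, bond orders sum to 4 (valence 4) → 0 H
  atom 10: C, bond orders sum to 1 (valence 4) → 3 H
  atom 11: C, bond orders sum to 4 (valence 4) → 0 H
  atom 12: I (halogen, monovalent) → 0 H
  atom 13: C, bond orders sum to 4 (valence 4) → 0 H
  atom 14: C, bond orders sum to 2 (valence 4) → 2 H
  atom 15: C, bond orders sum to 3 (valence 4) → 1 H
  atom 16: N, bond orders sum to 1 (valence 3) → 2 H
  atom 17: C, bond orders sum to 2 (valence 4) → 2 H
  atom 18: N, bond orders sum to 1 (valence 3) → 2 H
Totals → C:13, H:19, I:1, N:2, O:2.
In Hill order: C13H19IN2O2.

C13H19IN2O2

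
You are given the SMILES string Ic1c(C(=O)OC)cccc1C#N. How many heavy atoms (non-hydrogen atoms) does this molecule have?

Every atom symbol written in the SMILES (organic subset) is one heavy atom; implicit H are not written.
Heavy atoms by element → C:9, I:1, N:1, O:2.
Total: 13.

13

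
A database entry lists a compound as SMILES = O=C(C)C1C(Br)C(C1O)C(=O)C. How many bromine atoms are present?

Scan the SMILES for Br atoms (remember two-letter symbols like Cl and Br are single atoms).
Bromine count: 1.

1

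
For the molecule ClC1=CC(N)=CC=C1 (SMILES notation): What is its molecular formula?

C6H6ClN

Walk through each heavy atom and fill implicit hydrogens from standard valence (C 4, N 3, O 2, S 2, halogen 1):
  atom 1: Cl (halogen, monovalent) → 0 H
  atom 2: C, bond orders sum to 4 (valence 4) → 0 H
  atom 3: C, bond orders sum to 3 (valence 4) → 1 H
  atom 4: C, bond orders sum to 4 (valence 4) → 0 H
  atom 5: N, bond orders sum to 1 (valence 3) → 2 H
  atom 6: C, bond orders sum to 3 (valence 4) → 1 H
  atom 7: C, bond orders sum to 3 (valence 4) → 1 H
  atom 8: C, bond orders sum to 3 (valence 4) → 1 H
Totals → C:6, H:6, Cl:1, N:1.
In Hill order: C6H6ClN.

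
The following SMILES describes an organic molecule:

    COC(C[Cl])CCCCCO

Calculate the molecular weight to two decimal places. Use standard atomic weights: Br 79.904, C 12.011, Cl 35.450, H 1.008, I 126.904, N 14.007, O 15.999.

180.67 g/mol

First, the molecular formula is C8H17ClO2 (counting implicit H from valence).
  C: 8 × 12.011 = 96.088
  Cl: 1 × 35.450 = 35.450
  H: 17 × 1.008 = 17.136
  O: 2 × 15.999 = 31.998
Sum: 8×12.011 + 1×35.450 + 17×1.008 + 2×15.999 = 180.672 → 180.67 g/mol.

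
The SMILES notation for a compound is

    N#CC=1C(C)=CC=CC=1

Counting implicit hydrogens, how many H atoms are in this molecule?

Walk through each heavy atom and fill implicit hydrogens from standard valence (C 4, N 3, O 2, S 2, halogen 1):
  atom 1: N, bond orders sum to 3 (valence 3) → 0 H
  atom 2: C, bond orders sum to 4 (valence 4) → 0 H
  atom 3: C, bond orders sum to 4 (valence 4) → 0 H
  atom 4: C, bond orders sum to 4 (valence 4) → 0 H
  atom 5: C, bond orders sum to 1 (valence 4) → 3 H
  atom 6: C, bond orders sum to 3 (valence 4) → 1 H
  atom 7: C, bond orders sum to 3 (valence 4) → 1 H
  atom 8: C, bond orders sum to 3 (valence 4) → 1 H
  atom 9: C, bond orders sum to 3 (valence 4) → 1 H
Total hydrogens: 7.

7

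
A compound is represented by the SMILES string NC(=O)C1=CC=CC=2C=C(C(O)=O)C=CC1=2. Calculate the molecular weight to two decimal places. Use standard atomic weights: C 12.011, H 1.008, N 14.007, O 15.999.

215.21 g/mol

First, the molecular formula is C12H9NO3 (counting implicit H from valence).
  C: 12 × 12.011 = 144.132
  H: 9 × 1.008 = 9.072
  N: 1 × 14.007 = 14.007
  O: 3 × 15.999 = 47.997
Sum: 12×12.011 + 9×1.008 + 1×14.007 + 3×15.999 = 215.208 → 215.21 g/mol.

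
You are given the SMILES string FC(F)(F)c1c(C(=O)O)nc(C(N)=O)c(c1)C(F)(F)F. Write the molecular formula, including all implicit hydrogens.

C9H4F6N2O3

Walk through each heavy atom and fill implicit hydrogens from standard valence (C 4, N 3, O 2, S 2, halogen 1); for lowercase aromatic atoms, an aromatic c carries 1 H when it has two neighbours and 0 H with three, and aromatic n carries 0 H:
  atom 1: F (halogen, monovalent) → 0 H
  atom 2: C, bond orders sum to 4 (valence 4) → 0 H
  atom 3: F (halogen, monovalent) → 0 H
  atom 4: F (halogen, monovalent) → 0 H
  atom 5: aromatic c, 3 neighbours → 0 H
  atom 6: aromatic c, 3 neighbours → 0 H
  atom 7: C, bond orders sum to 4 (valence 4) → 0 H
  atom 8: O, bond orders sum to 2 (valence 2) → 0 H
  atom 9: O, bond orders sum to 1 (valence 2) → 1 H
  atom 10: aromatic n, 2 neighbours → 0 H
  atom 11: aromatic c, 3 neighbours → 0 H
  atom 12: C, bond orders sum to 4 (valence 4) → 0 H
  atom 13: N, bond orders sum to 1 (valence 3) → 2 H
  atom 14: O, bond orders sum to 2 (valence 2) → 0 H
  atom 15: aromatic c, 3 neighbours → 0 H
  atom 16: aromatic c, 2 neighbours → 1 H
  atom 17: C, bond orders sum to 4 (valence 4) → 0 H
  atom 18: F (halogen, monovalent) → 0 H
  atom 19: F (halogen, monovalent) → 0 H
  atom 20: F (halogen, monovalent) → 0 H
Totals → C:9, H:4, F:6, N:2, O:3.
In Hill order: C9H4F6N2O3.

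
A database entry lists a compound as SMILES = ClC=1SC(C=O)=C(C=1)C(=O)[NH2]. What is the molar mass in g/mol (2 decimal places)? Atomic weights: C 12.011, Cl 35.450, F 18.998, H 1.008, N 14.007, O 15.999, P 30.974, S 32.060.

189.61 g/mol

First, the molecular formula is C6H4ClNO2S (counting implicit H from valence).
  C: 6 × 12.011 = 72.066
  Cl: 1 × 35.450 = 35.450
  H: 4 × 1.008 = 4.032
  N: 1 × 14.007 = 14.007
  O: 2 × 15.999 = 31.998
  S: 1 × 32.060 = 32.060
Sum: 6×12.011 + 1×35.450 + 4×1.008 + 1×14.007 + 2×15.999 + 1×32.060 = 189.613 → 189.61 g/mol.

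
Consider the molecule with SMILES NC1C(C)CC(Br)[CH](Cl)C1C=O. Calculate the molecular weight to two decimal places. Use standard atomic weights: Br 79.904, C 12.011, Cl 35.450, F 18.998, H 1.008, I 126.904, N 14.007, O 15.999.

254.55 g/mol

First, the molecular formula is C8H13BrClNO (counting implicit H from valence).
  Br: 1 × 79.904 = 79.904
  C: 8 × 12.011 = 96.088
  Cl: 1 × 35.450 = 35.450
  H: 13 × 1.008 = 13.104
  N: 1 × 14.007 = 14.007
  O: 1 × 15.999 = 15.999
Sum: 1×79.904 + 8×12.011 + 1×35.450 + 13×1.008 + 1×14.007 + 1×15.999 = 254.552 → 254.55 g/mol.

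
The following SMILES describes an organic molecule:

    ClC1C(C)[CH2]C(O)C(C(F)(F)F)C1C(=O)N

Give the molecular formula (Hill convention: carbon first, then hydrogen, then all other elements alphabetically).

C9H13ClF3NO2

Walk through each heavy atom and fill implicit hydrogens from standard valence (C 4, N 3, O 2, S 2, halogen 1):
  atom 1: Cl (halogen, monovalent) → 0 H
  atom 2: C, bond orders sum to 3 (valence 4) → 1 H
  atom 3: C, bond orders sum to 3 (valence 4) → 1 H
  atom 4: C, bond orders sum to 1 (valence 4) → 3 H
  atom 5: C with explicit H count 2
  atom 6: C, bond orders sum to 3 (valence 4) → 1 H
  atom 7: O, bond orders sum to 1 (valence 2) → 1 H
  atom 8: C, bond orders sum to 3 (valence 4) → 1 H
  atom 9: C, bond orders sum to 4 (valence 4) → 0 H
  atom 10: F (halogen, monovalent) → 0 H
  atom 11: F (halogen, monovalent) → 0 H
  atom 12: F (halogen, monovalent) → 0 H
  atom 13: C, bond orders sum to 3 (valence 4) → 1 H
  atom 14: C, bond orders sum to 4 (valence 4) → 0 H
  atom 15: O, bond orders sum to 2 (valence 2) → 0 H
  atom 16: N, bond orders sum to 1 (valence 3) → 2 H
Totals → C:9, H:13, Cl:1, F:3, N:1, O:2.
In Hill order: C9H13ClF3NO2.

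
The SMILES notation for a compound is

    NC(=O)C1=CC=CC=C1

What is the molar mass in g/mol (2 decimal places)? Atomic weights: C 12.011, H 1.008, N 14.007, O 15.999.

First, the molecular formula is C7H7NO (counting implicit H from valence).
  C: 7 × 12.011 = 84.077
  H: 7 × 1.008 = 7.056
  N: 1 × 14.007 = 14.007
  O: 1 × 15.999 = 15.999
Sum: 7×12.011 + 7×1.008 + 1×14.007 + 1×15.999 = 121.139 → 121.14 g/mol.

121.14 g/mol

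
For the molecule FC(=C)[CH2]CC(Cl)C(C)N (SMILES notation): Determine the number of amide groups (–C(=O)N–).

0

Scan the SMILES for the amide motif — none present.
Groups that are present: 1 alkene, 1 primary amine.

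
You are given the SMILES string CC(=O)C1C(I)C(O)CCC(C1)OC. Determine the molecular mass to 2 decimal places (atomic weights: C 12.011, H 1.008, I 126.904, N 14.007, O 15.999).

First, the molecular formula is C10H17IO3 (counting implicit H from valence).
  C: 10 × 12.011 = 120.110
  H: 17 × 1.008 = 17.136
  I: 1 × 126.904 = 126.904
  O: 3 × 15.999 = 47.997
Sum: 10×12.011 + 17×1.008 + 1×126.904 + 3×15.999 = 312.147 → 312.15 g/mol.

312.15 g/mol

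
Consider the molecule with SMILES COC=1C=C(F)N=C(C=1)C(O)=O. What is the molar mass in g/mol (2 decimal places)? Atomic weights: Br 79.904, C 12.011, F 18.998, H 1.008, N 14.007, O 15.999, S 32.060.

171.13 g/mol

First, the molecular formula is C7H6FNO3 (counting implicit H from valence).
  C: 7 × 12.011 = 84.077
  F: 1 × 18.998 = 18.998
  H: 6 × 1.008 = 6.048
  N: 1 × 14.007 = 14.007
  O: 3 × 15.999 = 47.997
Sum: 7×12.011 + 1×18.998 + 6×1.008 + 1×14.007 + 3×15.999 = 171.127 → 171.13 g/mol.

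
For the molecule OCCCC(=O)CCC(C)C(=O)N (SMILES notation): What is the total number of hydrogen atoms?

17

Walk through each heavy atom and fill implicit hydrogens from standard valence (C 4, N 3, O 2, S 2, halogen 1):
  atom 1: O, bond orders sum to 1 (valence 2) → 1 H
  atom 2: C, bond orders sum to 2 (valence 4) → 2 H
  atom 3: C, bond orders sum to 2 (valence 4) → 2 H
  atom 4: C, bond orders sum to 2 (valence 4) → 2 H
  atom 5: C, bond orders sum to 4 (valence 4) → 0 H
  atom 6: O, bond orders sum to 2 (valence 2) → 0 H
  atom 7: C, bond orders sum to 2 (valence 4) → 2 H
  atom 8: C, bond orders sum to 2 (valence 4) → 2 H
  atom 9: C, bond orders sum to 3 (valence 4) → 1 H
  atom 10: C, bond orders sum to 1 (valence 4) → 3 H
  atom 11: C, bond orders sum to 4 (valence 4) → 0 H
  atom 12: O, bond orders sum to 2 (valence 2) → 0 H
  atom 13: N, bond orders sum to 1 (valence 3) → 2 H
Total hydrogens: 17.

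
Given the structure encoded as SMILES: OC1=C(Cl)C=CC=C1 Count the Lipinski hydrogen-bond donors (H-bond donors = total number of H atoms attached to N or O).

1

Donors: find every N or O and count the H atoms it carries.
  atom 1 (O): bond orders sum to 1 → 1 H
Lipinski HBD = 1.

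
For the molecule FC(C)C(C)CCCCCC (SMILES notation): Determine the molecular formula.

Walk through each heavy atom and fill implicit hydrogens from standard valence (C 4, N 3, O 2, S 2, halogen 1):
  atom 1: F (halogen, monovalent) → 0 H
  atom 2: C, bond orders sum to 3 (valence 4) → 1 H
  atom 3: C, bond orders sum to 1 (valence 4) → 3 H
  atom 4: C, bond orders sum to 3 (valence 4) → 1 H
  atom 5: C, bond orders sum to 1 (valence 4) → 3 H
  atom 6: C, bond orders sum to 2 (valence 4) → 2 H
  atom 7: C, bond orders sum to 2 (valence 4) → 2 H
  atom 8: C, bond orders sum to 2 (valence 4) → 2 H
  atom 9: C, bond orders sum to 2 (valence 4) → 2 H
  atom 10: C, bond orders sum to 2 (valence 4) → 2 H
  atom 11: C, bond orders sum to 1 (valence 4) → 3 H
Totals → C:10, H:21, F:1.

C10H21F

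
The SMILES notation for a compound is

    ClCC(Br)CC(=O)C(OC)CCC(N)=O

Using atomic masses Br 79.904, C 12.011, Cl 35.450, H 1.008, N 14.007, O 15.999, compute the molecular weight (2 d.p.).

300.58 g/mol

First, the molecular formula is C9H15BrClNO3 (counting implicit H from valence).
  Br: 1 × 79.904 = 79.904
  C: 9 × 12.011 = 108.099
  Cl: 1 × 35.450 = 35.450
  H: 15 × 1.008 = 15.120
  N: 1 × 14.007 = 14.007
  O: 3 × 15.999 = 47.997
Sum: 1×79.904 + 9×12.011 + 1×35.450 + 15×1.008 + 1×14.007 + 3×15.999 = 300.577 → 300.58 g/mol.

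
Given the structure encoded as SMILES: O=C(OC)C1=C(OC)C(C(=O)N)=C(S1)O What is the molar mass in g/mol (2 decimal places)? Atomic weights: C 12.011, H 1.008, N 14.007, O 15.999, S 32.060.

First, the molecular formula is C8H9NO5S (counting implicit H from valence).
  C: 8 × 12.011 = 96.088
  H: 9 × 1.008 = 9.072
  N: 1 × 14.007 = 14.007
  O: 5 × 15.999 = 79.995
  S: 1 × 32.060 = 32.060
Sum: 8×12.011 + 9×1.008 + 1×14.007 + 5×15.999 + 1×32.060 = 231.222 → 231.22 g/mol.

231.22 g/mol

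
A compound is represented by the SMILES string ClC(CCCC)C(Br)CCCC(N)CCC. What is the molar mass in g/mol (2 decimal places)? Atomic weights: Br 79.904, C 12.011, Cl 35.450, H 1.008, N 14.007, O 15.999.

312.72 g/mol

First, the molecular formula is C13H27BrClN (counting implicit H from valence).
  Br: 1 × 79.904 = 79.904
  C: 13 × 12.011 = 156.143
  Cl: 1 × 35.450 = 35.450
  H: 27 × 1.008 = 27.216
  N: 1 × 14.007 = 14.007
Sum: 1×79.904 + 13×12.011 + 1×35.450 + 27×1.008 + 1×14.007 = 312.720 → 312.72 g/mol.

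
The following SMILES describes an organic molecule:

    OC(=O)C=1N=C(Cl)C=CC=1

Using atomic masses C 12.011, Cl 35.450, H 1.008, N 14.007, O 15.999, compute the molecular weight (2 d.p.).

157.55 g/mol

First, the molecular formula is C6H4ClNO2 (counting implicit H from valence).
  C: 6 × 12.011 = 72.066
  Cl: 1 × 35.450 = 35.450
  H: 4 × 1.008 = 4.032
  N: 1 × 14.007 = 14.007
  O: 2 × 15.999 = 31.998
Sum: 6×12.011 + 1×35.450 + 4×1.008 + 1×14.007 + 2×15.999 = 157.553 → 157.55 g/mol.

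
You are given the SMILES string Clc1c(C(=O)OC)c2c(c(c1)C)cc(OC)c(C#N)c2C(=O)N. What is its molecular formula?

Walk through each heavy atom and fill implicit hydrogens from standard valence (C 4, N 3, O 2, S 2, halogen 1); for lowercase aromatic atoms, an aromatic c carries 1 H when it has two neighbours and 0 H with three, and aromatic n carries 0 H:
  atom 1: Cl (halogen, monovalent) → 0 H
  atom 2: aromatic c, 3 neighbours → 0 H
  atom 3: aromatic c, 3 neighbours → 0 H
  atom 4: C, bond orders sum to 4 (valence 4) → 0 H
  atom 5: O, bond orders sum to 2 (valence 2) → 0 H
  atom 6: O, bond orders sum to 2 (valence 2) → 0 H
  atom 7: C, bond orders sum to 1 (valence 4) → 3 H
  atom 8: aromatic c, 3 neighbours → 0 H
  atom 9: aromatic c, 3 neighbours → 0 H
  atom 10: aromatic c, 3 neighbours → 0 H
  atom 11: aromatic c, 2 neighbours → 1 H
  atom 12: C, bond orders sum to 1 (valence 4) → 3 H
  atom 13: aromatic c, 2 neighbours → 1 H
  atom 14: aromatic c, 3 neighbours → 0 H
  atom 15: O, bond orders sum to 2 (valence 2) → 0 H
  atom 16: C, bond orders sum to 1 (valence 4) → 3 H
  atom 17: aromatic c, 3 neighbours → 0 H
  atom 18: C, bond orders sum to 4 (valence 4) → 0 H
  atom 19: N, bond orders sum to 3 (valence 3) → 0 H
  atom 20: aromatic c, 3 neighbours → 0 H
  atom 21: C, bond orders sum to 4 (valence 4) → 0 H
  atom 22: O, bond orders sum to 2 (valence 2) → 0 H
  atom 23: N, bond orders sum to 1 (valence 3) → 2 H
Totals → C:16, H:13, Cl:1, N:2, O:4.
In Hill order: C16H13ClN2O4.

C16H13ClN2O4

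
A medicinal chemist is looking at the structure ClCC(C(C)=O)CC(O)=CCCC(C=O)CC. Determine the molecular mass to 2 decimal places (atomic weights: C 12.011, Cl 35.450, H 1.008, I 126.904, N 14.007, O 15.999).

First, the molecular formula is C13H21ClO3 (counting implicit H from valence).
  C: 13 × 12.011 = 156.143
  Cl: 1 × 35.450 = 35.450
  H: 21 × 1.008 = 21.168
  O: 3 × 15.999 = 47.997
Sum: 13×12.011 + 1×35.450 + 21×1.008 + 3×15.999 = 260.758 → 260.76 g/mol.

260.76 g/mol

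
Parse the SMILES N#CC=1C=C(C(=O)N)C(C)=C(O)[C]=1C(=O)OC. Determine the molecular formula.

Walk through each heavy atom and fill implicit hydrogens from standard valence (C 4, N 3, O 2, S 2, halogen 1):
  atom 1: N, bond orders sum to 3 (valence 3) → 0 H
  atom 2: C, bond orders sum to 4 (valence 4) → 0 H
  atom 3: C, bond orders sum to 4 (valence 4) → 0 H
  atom 4: C, bond orders sum to 3 (valence 4) → 1 H
  atom 5: C, bond orders sum to 4 (valence 4) → 0 H
  atom 6: C, bond orders sum to 4 (valence 4) → 0 H
  atom 7: O, bond orders sum to 2 (valence 2) → 0 H
  atom 8: N, bond orders sum to 1 (valence 3) → 2 H
  atom 9: C, bond orders sum to 4 (valence 4) → 0 H
  atom 10: C, bond orders sum to 1 (valence 4) → 3 H
  atom 11: C, bond orders sum to 4 (valence 4) → 0 H
  atom 12: O, bond orders sum to 1 (valence 2) → 1 H
  atom 13: C with explicit H count 0
  atom 14: C, bond orders sum to 4 (valence 4) → 0 H
  atom 15: O, bond orders sum to 2 (valence 2) → 0 H
  atom 16: O, bond orders sum to 2 (valence 2) → 0 H
  atom 17: C, bond orders sum to 1 (valence 4) → 3 H
Totals → C:11, H:10, N:2, O:4.
In Hill order: C11H10N2O4.

C11H10N2O4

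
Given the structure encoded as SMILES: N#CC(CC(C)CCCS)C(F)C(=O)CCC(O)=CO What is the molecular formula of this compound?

Walk through each heavy atom and fill implicit hydrogens from standard valence (C 4, N 3, O 2, S 2, halogen 1):
  atom 1: N, bond orders sum to 3 (valence 3) → 0 H
  atom 2: C, bond orders sum to 4 (valence 4) → 0 H
  atom 3: C, bond orders sum to 3 (valence 4) → 1 H
  atom 4: C, bond orders sum to 2 (valence 4) → 2 H
  atom 5: C, bond orders sum to 3 (valence 4) → 1 H
  atom 6: C, bond orders sum to 1 (valence 4) → 3 H
  atom 7: C, bond orders sum to 2 (valence 4) → 2 H
  atom 8: C, bond orders sum to 2 (valence 4) → 2 H
  atom 9: C, bond orders sum to 2 (valence 4) → 2 H
  atom 10: S, bond orders sum to 1 (valence 2) → 1 H
  atom 11: C, bond orders sum to 3 (valence 4) → 1 H
  atom 12: F (halogen, monovalent) → 0 H
  atom 13: C, bond orders sum to 4 (valence 4) → 0 H
  atom 14: O, bond orders sum to 2 (valence 2) → 0 H
  atom 15: C, bond orders sum to 2 (valence 4) → 2 H
  atom 16: C, bond orders sum to 2 (valence 4) → 2 H
  atom 17: C, bond orders sum to 4 (valence 4) → 0 H
  atom 18: O, bond orders sum to 1 (valence 2) → 1 H
  atom 19: C, bond orders sum to 3 (valence 4) → 1 H
  atom 20: O, bond orders sum to 1 (valence 2) → 1 H
Totals → C:14, H:22, F:1, N:1, O:3, S:1.
In Hill order: C14H22FNO3S.

C14H22FNO3S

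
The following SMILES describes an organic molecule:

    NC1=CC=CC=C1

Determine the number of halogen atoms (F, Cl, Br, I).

Scan the SMILES for the halogen motif — none present.
Groups that are present: 1 primary amine.

0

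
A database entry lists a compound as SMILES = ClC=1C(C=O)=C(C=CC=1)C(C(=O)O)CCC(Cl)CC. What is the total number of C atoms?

14

Count every carbon token in the SMILES (each C, including those in ring-closure positions and inside branches).
Carbon count: 14.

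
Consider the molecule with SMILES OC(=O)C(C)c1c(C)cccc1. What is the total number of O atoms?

2

Scan the SMILES for O atoms (remember two-letter symbols like Cl and Br are single atoms).
Oxygen count: 2.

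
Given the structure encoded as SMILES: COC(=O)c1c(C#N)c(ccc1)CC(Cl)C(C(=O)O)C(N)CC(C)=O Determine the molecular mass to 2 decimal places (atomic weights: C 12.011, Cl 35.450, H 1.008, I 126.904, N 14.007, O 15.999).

First, the molecular formula is C17H19ClN2O5 (counting implicit H from valence).
  C: 17 × 12.011 = 204.187
  Cl: 1 × 35.450 = 35.450
  H: 19 × 1.008 = 19.152
  N: 2 × 14.007 = 28.014
  O: 5 × 15.999 = 79.995
Sum: 17×12.011 + 1×35.450 + 19×1.008 + 2×14.007 + 5×15.999 = 366.798 → 366.80 g/mol.

366.80 g/mol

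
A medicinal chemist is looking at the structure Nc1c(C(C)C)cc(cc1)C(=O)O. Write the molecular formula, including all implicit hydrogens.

C10H13NO2

Walk through each heavy atom and fill implicit hydrogens from standard valence (C 4, N 3, O 2, S 2, halogen 1); for lowercase aromatic atoms, an aromatic c carries 1 H when it has two neighbours and 0 H with three, and aromatic n carries 0 H:
  atom 1: N, bond orders sum to 1 (valence 3) → 2 H
  atom 2: aromatic c, 3 neighbours → 0 H
  atom 3: aromatic c, 3 neighbours → 0 H
  atom 4: C, bond orders sum to 3 (valence 4) → 1 H
  atom 5: C, bond orders sum to 1 (valence 4) → 3 H
  atom 6: C, bond orders sum to 1 (valence 4) → 3 H
  atom 7: aromatic c, 2 neighbours → 1 H
  atom 8: aromatic c, 3 neighbours → 0 H
  atom 9: aromatic c, 2 neighbours → 1 H
  atom 10: aromatic c, 2 neighbours → 1 H
  atom 11: C, bond orders sum to 4 (valence 4) → 0 H
  atom 12: O, bond orders sum to 2 (valence 2) → 0 H
  atom 13: O, bond orders sum to 1 (valence 2) → 1 H
Totals → C:10, H:13, N:1, O:2.
In Hill order: C10H13NO2.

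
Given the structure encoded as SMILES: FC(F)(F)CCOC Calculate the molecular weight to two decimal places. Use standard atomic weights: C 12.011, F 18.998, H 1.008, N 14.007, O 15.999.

128.09 g/mol

First, the molecular formula is C4H7F3O (counting implicit H from valence).
  C: 4 × 12.011 = 48.044
  F: 3 × 18.998 = 56.994
  H: 7 × 1.008 = 7.056
  O: 1 × 15.999 = 15.999
Sum: 4×12.011 + 3×18.998 + 7×1.008 + 1×15.999 = 128.093 → 128.09 g/mol.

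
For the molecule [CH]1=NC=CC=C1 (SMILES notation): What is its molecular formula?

Walk through each heavy atom and fill implicit hydrogens from standard valence (C 4, N 3, O 2, S 2, halogen 1):
  atom 1: C with explicit H count 1
  atom 2: N, bond orders sum to 3 (valence 3) → 0 H
  atom 3: C, bond orders sum to 3 (valence 4) → 1 H
  atom 4: C, bond orders sum to 3 (valence 4) → 1 H
  atom 5: C, bond orders sum to 3 (valence 4) → 1 H
  atom 6: C, bond orders sum to 3 (valence 4) → 1 H
Totals → C:5, H:5, N:1.

C5H5N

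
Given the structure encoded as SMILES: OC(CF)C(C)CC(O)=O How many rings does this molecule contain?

0

In SMILES, each pair of matching ring-closure digits denotes one ring-closing bond; the number of such bonds equals the number of independent rings.
Ring-closure bonds here: 0.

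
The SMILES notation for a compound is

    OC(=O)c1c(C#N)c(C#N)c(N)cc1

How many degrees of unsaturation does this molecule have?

Molecular formula: C9H5N3O2.
DoU = (2C + 2 + N − H − X) / 2, where X is the halogen count and O/S are ignored.
    = (2·9 + 2 + 3 − 5 − 0) / 2 = 18 / 2 = 9.

9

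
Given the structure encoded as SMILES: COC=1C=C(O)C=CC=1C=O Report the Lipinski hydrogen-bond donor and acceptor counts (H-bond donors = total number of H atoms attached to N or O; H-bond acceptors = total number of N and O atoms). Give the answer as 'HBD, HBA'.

1, 3

Donors: find every N or O and count the H atoms it carries.
  atom 2 (O): bond orders sum to 2 → 0 H
  atom 6 (O): bond orders sum to 1 → 1 H
  atom 11 (O): bond orders sum to 2 → 0 H
Lipinski HBD = 1.
Acceptors: N atoms = 0, O atoms = 3 → HBA = 3.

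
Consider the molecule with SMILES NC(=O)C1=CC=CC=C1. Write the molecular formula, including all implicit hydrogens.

C7H7NO

Walk through each heavy atom and fill implicit hydrogens from standard valence (C 4, N 3, O 2, S 2, halogen 1):
  atom 1: N, bond orders sum to 1 (valence 3) → 2 H
  atom 2: C, bond orders sum to 4 (valence 4) → 0 H
  atom 3: O, bond orders sum to 2 (valence 2) → 0 H
  atom 4: C, bond orders sum to 4 (valence 4) → 0 H
  atom 5: C, bond orders sum to 3 (valence 4) → 1 H
  atom 6: C, bond orders sum to 3 (valence 4) → 1 H
  atom 7: C, bond orders sum to 3 (valence 4) → 1 H
  atom 8: C, bond orders sum to 3 (valence 4) → 1 H
  atom 9: C, bond orders sum to 3 (valence 4) → 1 H
Totals → C:7, H:7, N:1, O:1.
In Hill order: C7H7NO.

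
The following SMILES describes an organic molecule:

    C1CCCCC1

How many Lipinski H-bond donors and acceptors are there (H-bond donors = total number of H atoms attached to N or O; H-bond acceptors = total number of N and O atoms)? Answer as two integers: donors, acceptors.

0, 0

Donors: find every N or O and count the H atoms it carries.
  (no N or O atoms present)
Lipinski HBD = 0.
Acceptors: N atoms = 0, O atoms = 0 → HBA = 0.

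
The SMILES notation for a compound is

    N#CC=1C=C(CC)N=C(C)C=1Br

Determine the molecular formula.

Walk through each heavy atom and fill implicit hydrogens from standard valence (C 4, N 3, O 2, S 2, halogen 1):
  atom 1: N, bond orders sum to 3 (valence 3) → 0 H
  atom 2: C, bond orders sum to 4 (valence 4) → 0 H
  atom 3: C, bond orders sum to 4 (valence 4) → 0 H
  atom 4: C, bond orders sum to 3 (valence 4) → 1 H
  atom 5: C, bond orders sum to 4 (valence 4) → 0 H
  atom 6: C, bond orders sum to 2 (valence 4) → 2 H
  atom 7: C, bond orders sum to 1 (valence 4) → 3 H
  atom 8: N, bond orders sum to 3 (valence 3) → 0 H
  atom 9: C, bond orders sum to 4 (valence 4) → 0 H
  atom 10: C, bond orders sum to 1 (valence 4) → 3 H
  atom 11: C, bond orders sum to 4 (valence 4) → 0 H
  atom 12: Br (halogen, monovalent) → 0 H
Totals → C:9, H:9, Br:1, N:2.
In Hill order: C9H9BrN2.

C9H9BrN2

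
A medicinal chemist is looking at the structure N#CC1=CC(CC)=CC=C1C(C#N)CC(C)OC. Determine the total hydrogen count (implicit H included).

Walk through each heavy atom and fill implicit hydrogens from standard valence (C 4, N 3, O 2, S 2, halogen 1):
  atom 1: N, bond orders sum to 3 (valence 3) → 0 H
  atom 2: C, bond orders sum to 4 (valence 4) → 0 H
  atom 3: C, bond orders sum to 4 (valence 4) → 0 H
  atom 4: C, bond orders sum to 3 (valence 4) → 1 H
  atom 5: C, bond orders sum to 4 (valence 4) → 0 H
  atom 6: C, bond orders sum to 2 (valence 4) → 2 H
  atom 7: C, bond orders sum to 1 (valence 4) → 3 H
  atom 8: C, bond orders sum to 3 (valence 4) → 1 H
  atom 9: C, bond orders sum to 3 (valence 4) → 1 H
  atom 10: C, bond orders sum to 4 (valence 4) → 0 H
  atom 11: C, bond orders sum to 3 (valence 4) → 1 H
  atom 12: C, bond orders sum to 4 (valence 4) → 0 H
  atom 13: N, bond orders sum to 3 (valence 3) → 0 H
  atom 14: C, bond orders sum to 2 (valence 4) → 2 H
  atom 15: C, bond orders sum to 3 (valence 4) → 1 H
  atom 16: C, bond orders sum to 1 (valence 4) → 3 H
  atom 17: O, bond orders sum to 2 (valence 2) → 0 H
  atom 18: C, bond orders sum to 1 (valence 4) → 3 H
Total hydrogens: 18.

18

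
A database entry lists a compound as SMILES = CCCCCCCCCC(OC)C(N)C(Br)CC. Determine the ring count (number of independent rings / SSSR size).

In SMILES, each pair of matching ring-closure digits denotes one ring-closing bond; the number of such bonds equals the number of independent rings.
Ring-closure bonds here: 0.

0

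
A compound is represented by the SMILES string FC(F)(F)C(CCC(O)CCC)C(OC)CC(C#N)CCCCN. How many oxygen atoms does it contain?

2

Scan the SMILES for O atoms (remember two-letter symbols like Cl and Br are single atoms).
Oxygen count: 2.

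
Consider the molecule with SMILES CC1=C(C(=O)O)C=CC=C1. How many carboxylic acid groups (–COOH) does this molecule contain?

1

The carboxylic acid motif appears at heavy-atom position 4 in the SMILES.
Carboxylic acid count: 1.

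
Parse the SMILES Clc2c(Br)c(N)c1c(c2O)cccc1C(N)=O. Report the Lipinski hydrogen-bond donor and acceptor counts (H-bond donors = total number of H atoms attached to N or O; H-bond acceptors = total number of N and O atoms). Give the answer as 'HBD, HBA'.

Donors: find every N or O and count the H atoms it carries.
  atom 6 (N): bond orders sum to 1 → 2 H
  atom 10 (O): bond orders sum to 1 → 1 H
  atom 16 (N): bond orders sum to 1 → 2 H
  atom 17 (O): bond orders sum to 2 → 0 H
Lipinski HBD = 5.
Acceptors: N atoms = 2, O atoms = 2 → HBA = 4.

5, 4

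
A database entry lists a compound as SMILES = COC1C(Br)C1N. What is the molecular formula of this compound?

C4H8BrNO

Walk through each heavy atom and fill implicit hydrogens from standard valence (C 4, N 3, O 2, S 2, halogen 1):
  atom 1: C, bond orders sum to 1 (valence 4) → 3 H
  atom 2: O, bond orders sum to 2 (valence 2) → 0 H
  atom 3: C, bond orders sum to 3 (valence 4) → 1 H
  atom 4: C, bond orders sum to 3 (valence 4) → 1 H
  atom 5: Br (halogen, monovalent) → 0 H
  atom 6: C, bond orders sum to 3 (valence 4) → 1 H
  atom 7: N, bond orders sum to 1 (valence 3) → 2 H
Totals → C:4, H:8, Br:1, N:1, O:1.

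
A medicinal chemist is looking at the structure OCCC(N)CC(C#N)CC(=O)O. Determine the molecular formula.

C8H14N2O3

Walk through each heavy atom and fill implicit hydrogens from standard valence (C 4, N 3, O 2, S 2, halogen 1):
  atom 1: O, bond orders sum to 1 (valence 2) → 1 H
  atom 2: C, bond orders sum to 2 (valence 4) → 2 H
  atom 3: C, bond orders sum to 2 (valence 4) → 2 H
  atom 4: C, bond orders sum to 3 (valence 4) → 1 H
  atom 5: N, bond orders sum to 1 (valence 3) → 2 H
  atom 6: C, bond orders sum to 2 (valence 4) → 2 H
  atom 7: C, bond orders sum to 3 (valence 4) → 1 H
  atom 8: C, bond orders sum to 4 (valence 4) → 0 H
  atom 9: N, bond orders sum to 3 (valence 3) → 0 H
  atom 10: C, bond orders sum to 2 (valence 4) → 2 H
  atom 11: C, bond orders sum to 4 (valence 4) → 0 H
  atom 12: O, bond orders sum to 2 (valence 2) → 0 H
  atom 13: O, bond orders sum to 1 (valence 2) → 1 H
Totals → C:8, H:14, N:2, O:3.
In Hill order: C8H14N2O3.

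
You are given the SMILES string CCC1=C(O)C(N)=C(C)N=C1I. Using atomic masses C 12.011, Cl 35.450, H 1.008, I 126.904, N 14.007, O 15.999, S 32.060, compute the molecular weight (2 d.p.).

First, the molecular formula is C8H11IN2O (counting implicit H from valence).
  C: 8 × 12.011 = 96.088
  H: 11 × 1.008 = 11.088
  I: 1 × 126.904 = 126.904
  N: 2 × 14.007 = 28.014
  O: 1 × 15.999 = 15.999
Sum: 8×12.011 + 11×1.008 + 1×126.904 + 2×14.007 + 1×15.999 = 278.093 → 278.09 g/mol.

278.09 g/mol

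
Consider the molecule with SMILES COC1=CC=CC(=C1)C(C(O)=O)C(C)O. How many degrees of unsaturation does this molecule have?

Degree of unsaturation = (number of rings) + (number of π bonds).
Ring closures in the SMILES: 1.
π bonds: 4 double bonds (each 1 DoU) → 4 DoU from unsaturation.
Total DoU = 1 + 4 = 5.

5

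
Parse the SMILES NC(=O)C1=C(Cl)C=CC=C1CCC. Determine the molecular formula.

C10H12ClNO

Walk through each heavy atom and fill implicit hydrogens from standard valence (C 4, N 3, O 2, S 2, halogen 1):
  atom 1: N, bond orders sum to 1 (valence 3) → 2 H
  atom 2: C, bond orders sum to 4 (valence 4) → 0 H
  atom 3: O, bond orders sum to 2 (valence 2) → 0 H
  atom 4: C, bond orders sum to 4 (valence 4) → 0 H
  atom 5: C, bond orders sum to 4 (valence 4) → 0 H
  atom 6: Cl (halogen, monovalent) → 0 H
  atom 7: C, bond orders sum to 3 (valence 4) → 1 H
  atom 8: C, bond orders sum to 3 (valence 4) → 1 H
  atom 9: C, bond orders sum to 3 (valence 4) → 1 H
  atom 10: C, bond orders sum to 4 (valence 4) → 0 H
  atom 11: C, bond orders sum to 2 (valence 4) → 2 H
  atom 12: C, bond orders sum to 2 (valence 4) → 2 H
  atom 13: C, bond orders sum to 1 (valence 4) → 3 H
Totals → C:10, H:12, Cl:1, N:1, O:1.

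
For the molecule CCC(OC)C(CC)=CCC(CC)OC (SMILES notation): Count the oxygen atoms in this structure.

Scan the SMILES for O atoms (remember two-letter symbols like Cl and Br are single atoms).
Oxygen count: 2.

2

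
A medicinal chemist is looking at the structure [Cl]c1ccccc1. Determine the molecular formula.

Walk through each heavy atom and fill implicit hydrogens from standard valence (C 4, N 3, O 2, S 2, halogen 1); for lowercase aromatic atoms, an aromatic c carries 1 H when it has two neighbours and 0 H with three, and aromatic n carries 0 H:
  atom 1: Cl with explicit H count 0
  atom 2: aromatic c, 3 neighbours → 0 H
  atom 3: aromatic c, 2 neighbours → 1 H
  atom 4: aromatic c, 2 neighbours → 1 H
  atom 5: aromatic c, 2 neighbours → 1 H
  atom 6: aromatic c, 2 neighbours → 1 H
  atom 7: aromatic c, 2 neighbours → 1 H
Totals → C:6, H:5, Cl:1.

C6H5Cl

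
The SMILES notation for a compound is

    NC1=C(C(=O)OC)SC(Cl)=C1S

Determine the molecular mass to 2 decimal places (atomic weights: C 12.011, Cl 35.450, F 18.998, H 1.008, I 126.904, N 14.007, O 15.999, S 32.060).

223.69 g/mol

First, the molecular formula is C6H6ClNO2S2 (counting implicit H from valence).
  C: 6 × 12.011 = 72.066
  Cl: 1 × 35.450 = 35.450
  H: 6 × 1.008 = 6.048
  N: 1 × 14.007 = 14.007
  O: 2 × 15.999 = 31.998
  S: 2 × 32.060 = 64.120
Sum: 6×12.011 + 1×35.450 + 6×1.008 + 1×14.007 + 2×15.999 + 2×32.060 = 223.689 → 223.69 g/mol.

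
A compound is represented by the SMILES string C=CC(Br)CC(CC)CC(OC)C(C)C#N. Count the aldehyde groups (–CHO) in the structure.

0

Scan the SMILES for the aldehyde motif — none present.
Groups that are present: 1 alkene, 1 ether, 1 nitrile.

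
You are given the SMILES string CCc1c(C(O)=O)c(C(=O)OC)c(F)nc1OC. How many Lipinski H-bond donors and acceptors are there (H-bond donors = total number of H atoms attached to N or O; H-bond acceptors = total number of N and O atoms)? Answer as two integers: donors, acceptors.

1, 6

Donors: find every N or O and count the H atoms it carries.
  atom 6 (O): bond orders sum to 1 → 1 H
  atom 7 (O): bond orders sum to 2 → 0 H
  atom 10 (O): bond orders sum to 2 → 0 H
  atom 11 (O): bond orders sum to 2 → 0 H
  atom 15 (N): bond orders sum to 3 → 0 H
  atom 17 (O): bond orders sum to 2 → 0 H
Lipinski HBD = 1.
Acceptors: N atoms = 1, O atoms = 5 → HBA = 6.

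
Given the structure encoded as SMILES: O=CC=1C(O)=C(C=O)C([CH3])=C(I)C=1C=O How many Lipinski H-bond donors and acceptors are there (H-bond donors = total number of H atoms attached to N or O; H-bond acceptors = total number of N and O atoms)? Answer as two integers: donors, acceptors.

Donors: find every N or O and count the H atoms it carries.
  atom 1 (O): bond orders sum to 2 → 0 H
  atom 5 (O): bond orders sum to 1 → 1 H
  atom 8 (O): bond orders sum to 2 → 0 H
  atom 15 (O): bond orders sum to 2 → 0 H
Lipinski HBD = 1.
Acceptors: N atoms = 0, O atoms = 4 → HBA = 4.

1, 4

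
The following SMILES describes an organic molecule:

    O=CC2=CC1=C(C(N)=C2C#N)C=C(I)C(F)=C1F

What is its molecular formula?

C12H5F2IN2O

Walk through each heavy atom and fill implicit hydrogens from standard valence (C 4, N 3, O 2, S 2, halogen 1):
  atom 1: O, bond orders sum to 2 (valence 2) → 0 H
  atom 2: C, bond orders sum to 3 (valence 4) → 1 H
  atom 3: C, bond orders sum to 4 (valence 4) → 0 H
  atom 4: C, bond orders sum to 3 (valence 4) → 1 H
  atom 5: C, bond orders sum to 4 (valence 4) → 0 H
  atom 6: C, bond orders sum to 4 (valence 4) → 0 H
  atom 7: C, bond orders sum to 4 (valence 4) → 0 H
  atom 8: N, bond orders sum to 1 (valence 3) → 2 H
  atom 9: C, bond orders sum to 4 (valence 4) → 0 H
  atom 10: C, bond orders sum to 4 (valence 4) → 0 H
  atom 11: N, bond orders sum to 3 (valence 3) → 0 H
  atom 12: C, bond orders sum to 3 (valence 4) → 1 H
  atom 13: C, bond orders sum to 4 (valence 4) → 0 H
  atom 14: I (halogen, monovalent) → 0 H
  atom 15: C, bond orders sum to 4 (valence 4) → 0 H
  atom 16: F (halogen, monovalent) → 0 H
  atom 17: C, bond orders sum to 4 (valence 4) → 0 H
  atom 18: F (halogen, monovalent) → 0 H
Totals → C:12, H:5, F:2, I:1, N:2, O:1.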